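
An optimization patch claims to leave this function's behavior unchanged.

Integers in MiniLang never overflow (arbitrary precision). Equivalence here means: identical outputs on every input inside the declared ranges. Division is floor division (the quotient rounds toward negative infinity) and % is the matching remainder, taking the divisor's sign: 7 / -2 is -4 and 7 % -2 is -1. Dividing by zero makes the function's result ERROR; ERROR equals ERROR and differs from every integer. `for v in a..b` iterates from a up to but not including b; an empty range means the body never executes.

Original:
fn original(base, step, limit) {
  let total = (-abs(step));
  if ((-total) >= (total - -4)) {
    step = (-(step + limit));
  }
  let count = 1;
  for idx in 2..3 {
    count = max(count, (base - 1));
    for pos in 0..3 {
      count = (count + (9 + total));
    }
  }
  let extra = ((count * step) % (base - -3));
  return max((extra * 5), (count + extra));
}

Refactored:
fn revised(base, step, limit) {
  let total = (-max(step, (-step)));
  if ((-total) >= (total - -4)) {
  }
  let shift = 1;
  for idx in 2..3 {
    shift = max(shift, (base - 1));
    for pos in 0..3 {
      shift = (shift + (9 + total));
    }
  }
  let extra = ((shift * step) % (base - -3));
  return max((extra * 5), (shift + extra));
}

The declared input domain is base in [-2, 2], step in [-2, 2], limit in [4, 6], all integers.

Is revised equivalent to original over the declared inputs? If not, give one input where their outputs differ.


There is a counterexample at base=0, step=-2, limit=5: 22 on one side, 23 on the other.
original: total becomes -2; next ((-total) >= (total - -4)) evaluates to true; next step becomes -3; next count becomes 1; next at idx=2:; next count becomes 1; next at pos=0:; next count becomes 8; next at pos=1:; next count becomes 15; next at pos=2:; next count becomes 22; next extra becomes 0; next final value 22
revised: total becomes -2; next ((-total) >= (total - -4)) evaluates to true; next shift becomes 1; next at idx=2:; next shift becomes 1; next at pos=0:; next shift becomes 8; next at pos=1:; next shift becomes 15; next at pos=2:; next shift becomes 22; next extra becomes 1; next final value 23
verdict: not equivalent; witness: base=0, step=-2, limit=5


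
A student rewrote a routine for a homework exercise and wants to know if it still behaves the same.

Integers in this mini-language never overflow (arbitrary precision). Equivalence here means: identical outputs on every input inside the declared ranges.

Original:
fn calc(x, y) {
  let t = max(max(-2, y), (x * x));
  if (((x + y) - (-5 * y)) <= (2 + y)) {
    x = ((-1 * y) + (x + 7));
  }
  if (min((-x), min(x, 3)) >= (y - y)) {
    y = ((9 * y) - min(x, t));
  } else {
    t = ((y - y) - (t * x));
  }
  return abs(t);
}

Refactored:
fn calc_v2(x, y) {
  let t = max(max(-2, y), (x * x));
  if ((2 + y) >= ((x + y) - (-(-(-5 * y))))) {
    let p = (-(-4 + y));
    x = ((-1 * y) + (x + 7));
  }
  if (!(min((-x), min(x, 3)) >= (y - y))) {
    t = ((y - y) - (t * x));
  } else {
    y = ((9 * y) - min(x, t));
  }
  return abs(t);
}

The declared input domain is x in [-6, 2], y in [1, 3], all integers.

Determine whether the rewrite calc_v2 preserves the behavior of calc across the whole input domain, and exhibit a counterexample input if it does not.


Behavior is preserved: although local variable names differ, arithmetic usage differs, comparison usage differs, constant usage differs, statement counts differ, boolean connective usage differs, the outputs never diverge.
Tracing x=1, y=2: calc: t := 2 | (((x + y) - (-5 * y)) <= (2 + y)): false | (min((-x), min(x, 3)) >= (y - y)): false | t := -2 | result 2 | calc_v2: t := 2 | ((2 + y) >= ((x + y) - (-(-(-5 * y))))): false | (!(min((-x), min(x, 3)) >= (y - y))): true | t := -2 | result 2 — matching result 2.
An exhaustive pass over the 27 declared inputs shows identical outputs.
verdict: equivalent


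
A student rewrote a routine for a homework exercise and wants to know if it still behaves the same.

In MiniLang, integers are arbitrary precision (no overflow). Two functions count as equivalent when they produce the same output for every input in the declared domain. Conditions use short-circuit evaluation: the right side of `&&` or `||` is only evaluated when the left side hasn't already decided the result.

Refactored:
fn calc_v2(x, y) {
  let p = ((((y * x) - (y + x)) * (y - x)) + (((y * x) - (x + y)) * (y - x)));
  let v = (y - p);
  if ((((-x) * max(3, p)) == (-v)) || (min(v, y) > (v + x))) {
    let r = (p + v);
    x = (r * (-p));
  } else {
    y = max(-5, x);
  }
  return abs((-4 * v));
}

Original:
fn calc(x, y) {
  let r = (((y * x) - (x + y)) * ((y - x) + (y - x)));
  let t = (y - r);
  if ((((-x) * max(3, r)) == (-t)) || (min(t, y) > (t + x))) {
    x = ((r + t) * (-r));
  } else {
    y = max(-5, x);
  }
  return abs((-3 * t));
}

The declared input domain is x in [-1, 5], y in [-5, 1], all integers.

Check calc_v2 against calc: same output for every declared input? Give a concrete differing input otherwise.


Try x=-1, y=-5.
calc: r = -88; t = 83; ((((-x) * max(3, r)) == (-t)) || (min(t, y) > (t + x))) -> false; y = -1; return 249
calc_v2: p = -88; v = 83; ((((-x) * max(3, p)) == (-v)) || (min(v, y) > (v + x))) -> false; y = -1; return 332
249 vs 332 — the two versions disagree here.
verdict: not equivalent; witness: x=-1, y=-5


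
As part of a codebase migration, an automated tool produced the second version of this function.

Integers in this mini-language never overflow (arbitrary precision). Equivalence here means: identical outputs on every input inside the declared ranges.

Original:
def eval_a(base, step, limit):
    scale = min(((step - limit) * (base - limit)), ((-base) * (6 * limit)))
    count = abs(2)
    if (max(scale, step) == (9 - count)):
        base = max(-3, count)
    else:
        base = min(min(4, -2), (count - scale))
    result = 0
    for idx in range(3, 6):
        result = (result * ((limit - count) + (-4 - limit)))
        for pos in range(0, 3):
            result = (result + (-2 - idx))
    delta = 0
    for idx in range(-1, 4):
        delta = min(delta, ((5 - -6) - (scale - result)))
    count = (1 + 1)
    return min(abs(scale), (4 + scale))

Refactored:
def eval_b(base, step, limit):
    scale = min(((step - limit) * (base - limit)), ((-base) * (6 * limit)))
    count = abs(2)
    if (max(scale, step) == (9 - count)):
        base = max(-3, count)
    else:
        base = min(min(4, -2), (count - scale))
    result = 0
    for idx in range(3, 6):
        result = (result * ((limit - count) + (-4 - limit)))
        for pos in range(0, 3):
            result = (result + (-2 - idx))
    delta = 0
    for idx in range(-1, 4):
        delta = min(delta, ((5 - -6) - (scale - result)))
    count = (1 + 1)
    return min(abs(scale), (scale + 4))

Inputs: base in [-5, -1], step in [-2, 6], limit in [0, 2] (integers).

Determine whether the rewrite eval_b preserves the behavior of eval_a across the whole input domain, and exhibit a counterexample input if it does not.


The two versions differ — the changes include same computation, different form.
Tracing base=-2, step=6, limit=2: eval_a: scale=-16, then count=2, then (max(scale, step) == (9 - count)) is false, then base=-2, then result=0, then (idx=3), then result=0, then (pos=0), then result=-5, then (pos=1), then result=-10, then (pos=2), then result=-15, then (idx=4), then result=90, then (pos=0), then result=84, then (pos=1), then result=78, then (pos=2), then result=72, then (idx=5), then result=-432, then (pos=0), then result=-439, then (pos=1), then result=-446, then (pos=2), then result=-453, then delta=0, then (idx=-1), then delta=-426, then (idx=0), then delta=-426, then (idx=1), then delta=-426, then (idx=2), then delta=-426, then (idx=3), then delta=-426, then count=2, then returns -12 | eval_b: scale=-16, then count=2, then (max(scale, step) == (9 - count)) is false, then base=-2, then result=0, then (idx=3), then result=0, then (pos=0), then result=-5, then (pos=1), then result=-10, then (pos=2), then result=-15, then (idx=4), then result=90, then (pos=0), then result=84, then (pos=1), then result=78, then (pos=2), then result=72, then (idx=5), then result=-432, then (pos=0), then result=-439, then (pos=1), then result=-446, then (pos=2), then result=-453, then delta=0, then (idx=-1), then delta=-426, then (idx=0), then delta=-426, then (idx=1), then delta=-426, then (idx=2), then delta=-426, then (idx=3), then delta=-426, then count=2, then returns -12 — matching result -12.
Sweeping the whole domain (135 inputs) finds no disagreement.
verdict: equivalent


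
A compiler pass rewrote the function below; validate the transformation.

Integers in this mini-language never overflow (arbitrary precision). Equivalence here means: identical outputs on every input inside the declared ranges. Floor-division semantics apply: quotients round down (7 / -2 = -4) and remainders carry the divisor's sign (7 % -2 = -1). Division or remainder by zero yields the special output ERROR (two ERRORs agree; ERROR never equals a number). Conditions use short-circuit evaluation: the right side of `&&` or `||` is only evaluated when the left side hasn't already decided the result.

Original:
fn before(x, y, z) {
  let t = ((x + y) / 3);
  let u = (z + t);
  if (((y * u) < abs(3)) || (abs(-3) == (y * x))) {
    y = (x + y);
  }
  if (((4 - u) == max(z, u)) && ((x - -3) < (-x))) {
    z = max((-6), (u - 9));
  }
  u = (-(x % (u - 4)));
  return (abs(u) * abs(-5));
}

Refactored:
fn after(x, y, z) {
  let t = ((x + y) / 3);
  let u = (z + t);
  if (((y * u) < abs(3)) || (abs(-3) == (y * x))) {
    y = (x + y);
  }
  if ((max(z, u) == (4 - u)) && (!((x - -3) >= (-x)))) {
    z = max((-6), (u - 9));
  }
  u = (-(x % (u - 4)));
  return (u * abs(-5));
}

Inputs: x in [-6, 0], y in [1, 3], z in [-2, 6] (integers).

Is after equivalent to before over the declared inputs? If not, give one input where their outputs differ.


Try x=-3, y=3, z=6.
before: t becomes 0; next u becomes 6; next (((y * u) < abs(3)) || (abs(-3) == (y * x))) evaluates to false; next (((4 - u) == max(z, u)) && ((x - -3) < (-x))) evaluates to false; next u becomes -1; next final value 5
after: t becomes 0; next u becomes 6; next (((y * u) < abs(3)) || (abs(-3) == (y * x))) evaluates to false; next ((max(z, u) == (4 - u)) && (!((x - -3) >= (-x)))) evaluates to false; next u becomes -1; next final value -5
5 and -5 differ, so these are not the same function on this domain.
verdict: not equivalent; witness: x=-3, y=3, z=6


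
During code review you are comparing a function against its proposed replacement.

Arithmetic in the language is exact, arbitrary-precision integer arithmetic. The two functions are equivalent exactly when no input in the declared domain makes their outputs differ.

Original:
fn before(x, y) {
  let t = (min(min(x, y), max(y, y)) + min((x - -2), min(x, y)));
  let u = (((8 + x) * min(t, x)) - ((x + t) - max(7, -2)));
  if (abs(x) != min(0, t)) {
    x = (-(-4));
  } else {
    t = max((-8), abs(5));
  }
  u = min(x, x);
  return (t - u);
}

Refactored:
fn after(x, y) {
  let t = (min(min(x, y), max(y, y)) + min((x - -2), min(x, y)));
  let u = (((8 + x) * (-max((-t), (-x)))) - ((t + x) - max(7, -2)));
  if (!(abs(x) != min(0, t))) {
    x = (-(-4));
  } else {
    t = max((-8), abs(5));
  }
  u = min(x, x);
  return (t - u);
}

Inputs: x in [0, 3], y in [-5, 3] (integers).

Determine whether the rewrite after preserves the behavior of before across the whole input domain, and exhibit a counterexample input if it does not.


Not equivalent: x=0, y=-5 separates them (-14 vs 5).
before: t becomes -10; next u becomes -63; next (abs(x) != min(0, t)) evaluates to true; next x becomes 4; next u becomes 4; next final value -14
after: t becomes -10; next u becomes -63; next (!(abs(x) != min(0, t))) evaluates to false; next t becomes 5; next u becomes 0; next final value 5
verdict: not equivalent; witness: x=0, y=-5


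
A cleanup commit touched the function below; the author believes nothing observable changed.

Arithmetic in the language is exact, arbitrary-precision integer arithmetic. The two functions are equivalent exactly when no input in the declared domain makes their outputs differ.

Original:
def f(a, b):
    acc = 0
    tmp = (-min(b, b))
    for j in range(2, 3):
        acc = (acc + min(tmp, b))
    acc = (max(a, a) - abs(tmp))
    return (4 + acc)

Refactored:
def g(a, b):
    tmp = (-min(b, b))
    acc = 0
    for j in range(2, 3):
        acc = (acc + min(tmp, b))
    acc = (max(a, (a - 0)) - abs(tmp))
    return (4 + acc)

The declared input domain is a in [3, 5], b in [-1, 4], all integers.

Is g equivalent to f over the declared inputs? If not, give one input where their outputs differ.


Comparing the listings, the differences include: constant usage differs, and arithmetic usage differs.
Tracing a=4, b=-1: f: acc=0, then tmp=1, then (j=2), then acc=-1, then acc=3, then returns 7 | g: tmp=1, then acc=0, then (j=2), then acc=-1, then acc=3, then returns 7 — matching result 7.
Checked all 18 inputs in the declared domain: the outputs agree on every one.
verdict: equivalent


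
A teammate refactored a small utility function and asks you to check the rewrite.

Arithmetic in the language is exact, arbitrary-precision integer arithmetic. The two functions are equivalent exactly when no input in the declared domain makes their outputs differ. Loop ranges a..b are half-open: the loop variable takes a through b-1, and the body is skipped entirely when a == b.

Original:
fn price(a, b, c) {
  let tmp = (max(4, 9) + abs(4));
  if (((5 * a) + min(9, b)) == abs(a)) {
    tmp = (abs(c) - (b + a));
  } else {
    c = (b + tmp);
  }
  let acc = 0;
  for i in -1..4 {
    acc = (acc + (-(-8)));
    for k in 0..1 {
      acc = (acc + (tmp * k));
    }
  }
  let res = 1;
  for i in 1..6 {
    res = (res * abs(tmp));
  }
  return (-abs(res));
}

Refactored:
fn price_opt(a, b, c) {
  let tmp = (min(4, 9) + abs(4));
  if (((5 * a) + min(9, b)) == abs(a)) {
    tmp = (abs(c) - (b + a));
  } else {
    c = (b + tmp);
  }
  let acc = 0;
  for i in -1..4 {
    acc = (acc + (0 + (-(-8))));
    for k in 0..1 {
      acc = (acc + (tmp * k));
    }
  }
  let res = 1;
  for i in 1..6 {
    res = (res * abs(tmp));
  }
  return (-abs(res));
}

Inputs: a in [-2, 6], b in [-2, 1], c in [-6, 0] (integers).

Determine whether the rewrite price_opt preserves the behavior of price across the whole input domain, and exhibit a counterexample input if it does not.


These are not equivalent — on a=-2, b=-2, c=-6 the outputs split (-371293 vs -32768).
price: tmp=13, then (((5 * a) + min(9, b)) == abs(a)) is false, then c=11, then acc=0, then (i=-1), then acc=8, then (k=0), then acc=8, then (i=0), then acc=16, then (k=0), then acc=16, then (i=1), then acc=24, then (k=0), then acc=24, then (i=2), then acc=32, then (k=0), then acc=32, then (i=3), then acc=40, then (k=0), then acc=40, then res=1, then (i=1), then res=13, then (i=2), then res=169, then (i=3), then res=2197, then (i=4), then res=28561, then (i=5), then res=371293, then returns -371293
price_opt: tmp=8, then (((5 * a) + min(9, b)) == abs(a)) is false, then c=6, then acc=0, then (i=-1), then acc=8, then (k=0), then acc=8, then (i=0), then acc=16, then (k=0), then acc=16, then (i=1), then acc=24, then (k=0), then acc=24, then (i=2), then acc=32, then (k=0), then acc=32, then (i=3), then acc=40, then (k=0), then acc=40, then res=1, then (i=1), then res=8, then (i=2), then res=64, then (i=3), then res=512, then (i=4), then res=4096, then (i=5), then res=32768, then returns -32768
verdict: not equivalent; witness: a=-2, b=-2, c=-6


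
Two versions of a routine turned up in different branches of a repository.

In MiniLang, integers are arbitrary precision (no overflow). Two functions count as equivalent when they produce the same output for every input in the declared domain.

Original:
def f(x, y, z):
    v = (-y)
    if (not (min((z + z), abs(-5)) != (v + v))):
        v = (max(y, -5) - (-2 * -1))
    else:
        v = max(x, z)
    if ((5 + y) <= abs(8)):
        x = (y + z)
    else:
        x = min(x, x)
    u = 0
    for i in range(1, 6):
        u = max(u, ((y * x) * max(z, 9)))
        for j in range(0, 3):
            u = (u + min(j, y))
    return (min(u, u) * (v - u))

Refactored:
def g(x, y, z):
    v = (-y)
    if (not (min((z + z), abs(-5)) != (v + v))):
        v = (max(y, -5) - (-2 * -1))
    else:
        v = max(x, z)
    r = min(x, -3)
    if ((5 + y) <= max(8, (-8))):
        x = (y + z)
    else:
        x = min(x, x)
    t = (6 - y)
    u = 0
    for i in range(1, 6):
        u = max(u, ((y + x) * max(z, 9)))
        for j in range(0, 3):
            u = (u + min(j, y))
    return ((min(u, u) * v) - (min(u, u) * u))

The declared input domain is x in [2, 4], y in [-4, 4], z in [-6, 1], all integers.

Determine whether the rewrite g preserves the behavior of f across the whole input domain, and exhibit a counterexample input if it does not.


Evaluate both at x=2, y=-4, z=-6.
f: v := 4 | (not (min((z + z), abs(-5)) != (v + v))): false | v := 2 | ((5 + y) <= abs(8)): true | x := -10 | u := 0 | iter i=1: | u := 360 | iter j=0: | u := 356 | iter j=1: | u := 352 | iter j=2: | u := 348 | iter i=2: | u := 360 | iter j=0: | u := 356 | iter j=1: | u := 352 | iter j=2: | u := 348 | iter i=3: | u := 360 | iter j=0: | u := 356 | iter j=1: | u := 352 | iter j=2: | u := 348 | iter i=4: | u := 360 | iter j=0: | u := 356 | iter j=1: | u := 352 | iter j=2: | u := 348 | iter i=5: | u := 360 | iter j=0: | u := 356 | iter j=1: | u := 352 | iter j=2: | u := 348 | result -120408
g: v := 4 | (not (min((z + z), abs(-5)) != (v + v))): false | v := 2 | r := -3 | ((5 + y) <= max(8, (-8))): true | x := -10 | t := 10 | u := 0 | iter i=1: | u := 0 | iter j=0: | u := -4 | iter j=1: | u := -8 | iter j=2: | u := -12 | iter i=2: | u := -12 | iter j=0: | u := -16 | iter j=1: | u := -20 | iter j=2: | u := -24 | iter i=3: | u := -24 | iter j=0: | u := -28 | iter j=1: | u := -32 | iter j=2: | u := -36 | iter i=4: | u := -36 | iter j=0: | u := -40 | iter j=1: | u := -44 | iter j=2: | u := -48 | iter i=5: | u := -48 | iter j=0: | u := -52 | iter j=1: | u := -56 | iter j=2: | u := -60 | result -3720
-120408 and -3720 differ, so these are not the same function on this domain.
verdict: not equivalent; witness: x=2, y=-4, z=-6


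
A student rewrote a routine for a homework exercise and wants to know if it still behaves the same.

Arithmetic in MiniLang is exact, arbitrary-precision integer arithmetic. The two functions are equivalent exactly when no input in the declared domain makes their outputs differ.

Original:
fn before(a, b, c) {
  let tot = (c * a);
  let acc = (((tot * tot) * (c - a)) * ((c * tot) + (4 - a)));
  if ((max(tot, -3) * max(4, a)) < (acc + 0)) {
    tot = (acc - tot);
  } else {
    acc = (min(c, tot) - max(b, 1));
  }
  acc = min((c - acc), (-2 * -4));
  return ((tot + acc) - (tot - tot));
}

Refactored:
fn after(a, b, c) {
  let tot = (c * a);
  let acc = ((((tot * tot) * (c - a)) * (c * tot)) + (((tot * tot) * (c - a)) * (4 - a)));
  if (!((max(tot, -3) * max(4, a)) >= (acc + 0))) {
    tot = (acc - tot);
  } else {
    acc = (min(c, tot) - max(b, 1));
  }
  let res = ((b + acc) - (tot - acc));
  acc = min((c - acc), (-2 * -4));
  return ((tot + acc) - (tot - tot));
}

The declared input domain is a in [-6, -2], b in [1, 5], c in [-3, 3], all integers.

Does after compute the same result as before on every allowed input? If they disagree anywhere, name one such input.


The two are interchangeable: local variable names differ, comparison usage differs, arithmetic usage differs, statement counts differ, boolean connective usage differs, and every declared input agrees.
Spot check at a=-4, b=5, c=2 — before: tot := -8 | acc := -3072 | ((max(tot, -3) * max(4, a)) < (acc + 0)): false | acc := -13 | acc := 8 | result 0. after: tot := -8 | acc := -3072 | (!((max(tot, -3) * max(4, a)) >= (acc + 0))): false | acc := -13 | res := -13 | acc := 8 | result 0. Both give 0.
An exhaustive pass over the 175 declared inputs shows identical outputs.
verdict: equivalent


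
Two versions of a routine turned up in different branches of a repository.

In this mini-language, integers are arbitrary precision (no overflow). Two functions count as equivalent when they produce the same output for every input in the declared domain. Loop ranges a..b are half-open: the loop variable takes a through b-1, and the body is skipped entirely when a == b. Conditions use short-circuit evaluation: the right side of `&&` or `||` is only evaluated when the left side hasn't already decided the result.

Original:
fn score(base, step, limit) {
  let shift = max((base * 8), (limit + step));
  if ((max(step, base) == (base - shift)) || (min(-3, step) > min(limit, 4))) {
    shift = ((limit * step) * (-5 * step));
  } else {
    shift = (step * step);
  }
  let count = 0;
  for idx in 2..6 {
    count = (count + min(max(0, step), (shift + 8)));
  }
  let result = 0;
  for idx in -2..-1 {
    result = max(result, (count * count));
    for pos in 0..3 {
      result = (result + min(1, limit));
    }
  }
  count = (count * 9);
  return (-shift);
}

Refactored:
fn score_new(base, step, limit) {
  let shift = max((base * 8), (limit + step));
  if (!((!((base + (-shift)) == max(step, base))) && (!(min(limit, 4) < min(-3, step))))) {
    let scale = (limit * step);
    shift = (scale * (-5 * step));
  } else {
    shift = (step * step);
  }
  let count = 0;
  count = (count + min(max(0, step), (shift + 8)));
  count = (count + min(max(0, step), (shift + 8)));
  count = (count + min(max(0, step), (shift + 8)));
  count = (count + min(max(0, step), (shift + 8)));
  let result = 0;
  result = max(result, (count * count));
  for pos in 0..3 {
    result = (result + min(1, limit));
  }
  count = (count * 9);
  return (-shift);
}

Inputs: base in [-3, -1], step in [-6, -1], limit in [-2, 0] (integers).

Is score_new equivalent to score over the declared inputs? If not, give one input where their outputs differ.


Equivalent — the differences include arithmetic usage differs; boolean connective usage differs; local variable names differ; comparison usage differs; constant usage differs; loop structure differs; statement counts differ; min/max/abs usage differs, yet no declared input distinguishes the two.
As a probe, take base=-1, step=-1, limit=-2: score runs shift := -3 | ((max(step, base) == (base - shift)) || (min(-3, step) > min(limit, 4))): false | shift := 1 | count := 0 | iter idx=2: | count := 0 | iter idx=3: | count := 0 | iter idx=4: | count := 0 | iter idx=5: | count := 0 | result := 0 | iter idx=-2: | result := 0 | iter pos=0: | result := -2 | iter pos=1: | result := -4 | iter pos=2: | result := -6 | count := 0 | result -1; score_new runs shift := -3 | (!((!((base + (-shift)) == max(step, base))) && (!(min(limit, 4) < min(-3, step))))): false | shift := 1 | count := 0 | count := 0 | count := 0 | count := 0 | count := 0 | result := 0 | result := 0 | iter pos=0: | result := -2 | iter pos=1: | result := -4 | iter pos=2: | result := -6 | count := 0 | result -1; both end at -1.
Checked all 54 inputs in the declared domain: the outputs agree on every one.
verdict: equivalent


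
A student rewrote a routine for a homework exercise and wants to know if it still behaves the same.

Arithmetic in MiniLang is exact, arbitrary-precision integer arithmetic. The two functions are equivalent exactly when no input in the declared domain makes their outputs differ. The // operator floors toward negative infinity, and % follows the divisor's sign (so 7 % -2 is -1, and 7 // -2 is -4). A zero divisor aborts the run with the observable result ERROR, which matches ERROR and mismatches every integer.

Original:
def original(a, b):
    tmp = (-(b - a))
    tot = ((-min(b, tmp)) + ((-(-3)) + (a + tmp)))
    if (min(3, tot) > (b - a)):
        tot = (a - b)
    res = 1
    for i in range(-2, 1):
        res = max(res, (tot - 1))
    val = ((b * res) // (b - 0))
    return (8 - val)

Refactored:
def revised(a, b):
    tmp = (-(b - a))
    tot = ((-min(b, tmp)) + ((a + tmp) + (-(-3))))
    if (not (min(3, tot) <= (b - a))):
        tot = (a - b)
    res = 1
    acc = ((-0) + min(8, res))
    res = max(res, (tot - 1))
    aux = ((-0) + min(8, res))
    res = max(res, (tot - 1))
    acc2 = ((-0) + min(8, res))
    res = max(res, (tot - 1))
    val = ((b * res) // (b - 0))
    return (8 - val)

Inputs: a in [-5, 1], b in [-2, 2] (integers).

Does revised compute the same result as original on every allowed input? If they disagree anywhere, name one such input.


Behavior is preserved: although boolean connective usage differs; and loop structure differs; and arithmetic usage differs; and statement counts differ; and comparison usage differs; and min/max/abs usage differs; and constant usage differs; and local variable names differ, the outputs never diverge.
Spot check at a=-5, b=1 — original: tmp becomes -6; next tot becomes -2; next (min(3, tot) > (b - a)) evaluates to false; next res becomes 1; next at i=-2:; next res becomes 1; next at i=-1:; next res becomes 1; next at i=0:; next res becomes 1; next val becomes 1; next final value 7. revised: tmp becomes -6; next tot becomes -2; next (not (min(3, tot) <= (b - a))) evaluates to false; next res becomes 1; next acc becomes 1; next res becomes 1; next aux becomes 1; next res becomes 1; next acc2 becomes 1; next res becomes 1; next val becomes 1; next final value 7. Both give 7.
Sweeping the whole domain (35 inputs) finds no disagreement.
verdict: equivalent


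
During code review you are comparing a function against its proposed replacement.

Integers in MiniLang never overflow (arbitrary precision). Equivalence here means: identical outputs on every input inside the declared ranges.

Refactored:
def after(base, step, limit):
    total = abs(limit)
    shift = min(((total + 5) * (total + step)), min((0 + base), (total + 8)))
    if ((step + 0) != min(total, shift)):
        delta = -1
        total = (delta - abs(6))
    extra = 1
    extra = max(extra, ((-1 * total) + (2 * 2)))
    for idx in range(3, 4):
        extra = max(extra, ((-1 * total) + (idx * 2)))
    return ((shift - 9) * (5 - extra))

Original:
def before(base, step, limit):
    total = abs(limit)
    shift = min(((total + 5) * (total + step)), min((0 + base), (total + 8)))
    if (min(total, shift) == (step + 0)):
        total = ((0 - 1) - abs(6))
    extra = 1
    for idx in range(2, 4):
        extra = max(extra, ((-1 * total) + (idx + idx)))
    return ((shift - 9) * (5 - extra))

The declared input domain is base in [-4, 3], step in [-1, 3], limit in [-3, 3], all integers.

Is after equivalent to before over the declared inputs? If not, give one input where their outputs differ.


Not equivalent: base=-4, step=-1, limit=-3 separates them (-26 vs 104).
before: total = 3; shift = -4; (min(total, shift) == (step + 0)) -> false; extra = 1; [idx=2]; extra = 1; [idx=3]; extra = 3; return -26
after: total = 3; shift = -4; ((step + 0) != min(total, shift)) -> true; delta = -1; total = -7; extra = 1; extra = 11; [idx=3]; extra = 13; return 104
verdict: not equivalent; witness: base=-4, step=-1, limit=-3


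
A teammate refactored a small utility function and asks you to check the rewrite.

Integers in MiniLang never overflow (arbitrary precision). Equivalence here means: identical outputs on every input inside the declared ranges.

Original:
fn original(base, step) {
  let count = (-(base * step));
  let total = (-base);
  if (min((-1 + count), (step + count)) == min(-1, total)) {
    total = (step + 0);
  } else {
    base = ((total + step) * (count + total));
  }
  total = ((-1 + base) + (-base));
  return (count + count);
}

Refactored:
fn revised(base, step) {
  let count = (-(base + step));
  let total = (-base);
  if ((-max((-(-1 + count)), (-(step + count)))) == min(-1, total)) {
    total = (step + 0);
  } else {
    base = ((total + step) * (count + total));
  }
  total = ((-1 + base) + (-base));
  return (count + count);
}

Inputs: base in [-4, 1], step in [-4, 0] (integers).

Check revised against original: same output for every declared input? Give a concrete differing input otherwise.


At base=-4, step=-4: original gives -32, revised gives 16.
verdict: not equivalent; witness: base=-4, step=-4


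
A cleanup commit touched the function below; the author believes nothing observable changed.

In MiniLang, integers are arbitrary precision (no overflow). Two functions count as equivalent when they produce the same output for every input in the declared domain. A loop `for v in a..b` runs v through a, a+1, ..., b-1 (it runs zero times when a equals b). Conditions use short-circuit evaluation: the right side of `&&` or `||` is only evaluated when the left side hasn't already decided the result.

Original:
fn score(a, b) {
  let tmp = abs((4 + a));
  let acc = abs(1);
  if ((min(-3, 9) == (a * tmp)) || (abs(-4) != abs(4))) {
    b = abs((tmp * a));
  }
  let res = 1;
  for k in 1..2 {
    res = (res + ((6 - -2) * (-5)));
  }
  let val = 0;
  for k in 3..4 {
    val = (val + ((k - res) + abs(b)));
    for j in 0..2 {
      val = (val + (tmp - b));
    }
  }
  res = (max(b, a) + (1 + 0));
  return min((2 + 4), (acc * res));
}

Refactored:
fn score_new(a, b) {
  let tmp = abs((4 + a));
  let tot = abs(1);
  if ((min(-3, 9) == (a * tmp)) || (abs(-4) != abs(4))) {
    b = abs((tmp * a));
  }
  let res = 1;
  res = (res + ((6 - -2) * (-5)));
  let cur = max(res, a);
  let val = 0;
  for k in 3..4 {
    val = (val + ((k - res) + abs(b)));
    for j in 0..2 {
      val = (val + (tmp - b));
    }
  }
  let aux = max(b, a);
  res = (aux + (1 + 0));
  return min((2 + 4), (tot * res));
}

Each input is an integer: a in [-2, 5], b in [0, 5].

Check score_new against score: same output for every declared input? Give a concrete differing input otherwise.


Changes here: local variable names differ, min/max/abs usage differs, statement counts differ, loop structure differs; the full 48-point sweep finds no disagreement.
verdict: equivalent


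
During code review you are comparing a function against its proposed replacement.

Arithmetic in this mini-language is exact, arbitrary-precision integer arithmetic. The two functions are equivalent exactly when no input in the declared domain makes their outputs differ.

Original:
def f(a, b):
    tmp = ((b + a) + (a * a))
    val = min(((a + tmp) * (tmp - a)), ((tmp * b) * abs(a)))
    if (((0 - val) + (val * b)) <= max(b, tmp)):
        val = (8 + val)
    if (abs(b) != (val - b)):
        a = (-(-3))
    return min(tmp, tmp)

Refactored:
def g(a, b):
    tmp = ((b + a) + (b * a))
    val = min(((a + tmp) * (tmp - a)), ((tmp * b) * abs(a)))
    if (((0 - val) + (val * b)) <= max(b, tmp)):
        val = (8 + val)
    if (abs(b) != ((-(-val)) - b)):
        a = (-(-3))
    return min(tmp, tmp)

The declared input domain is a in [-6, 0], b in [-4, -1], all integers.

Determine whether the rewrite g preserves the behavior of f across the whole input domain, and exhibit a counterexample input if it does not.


Evaluate both at a=-6, b=-4.
f: tmp = 26; val = -624; (((0 - val) + (val * b)) <= max(b, tmp)) -> false; (abs(b) != (val - b)) -> true; a = 3; return 26
g: tmp = 14; val = -336; (((0 - val) + (val * b)) <= max(b, tmp)) -> false; (abs(b) != ((-(-val)) - b)) -> true; a = 3; return 14
26 vs 14 — the two versions disagree here.
verdict: not equivalent; witness: a=-6, b=-4


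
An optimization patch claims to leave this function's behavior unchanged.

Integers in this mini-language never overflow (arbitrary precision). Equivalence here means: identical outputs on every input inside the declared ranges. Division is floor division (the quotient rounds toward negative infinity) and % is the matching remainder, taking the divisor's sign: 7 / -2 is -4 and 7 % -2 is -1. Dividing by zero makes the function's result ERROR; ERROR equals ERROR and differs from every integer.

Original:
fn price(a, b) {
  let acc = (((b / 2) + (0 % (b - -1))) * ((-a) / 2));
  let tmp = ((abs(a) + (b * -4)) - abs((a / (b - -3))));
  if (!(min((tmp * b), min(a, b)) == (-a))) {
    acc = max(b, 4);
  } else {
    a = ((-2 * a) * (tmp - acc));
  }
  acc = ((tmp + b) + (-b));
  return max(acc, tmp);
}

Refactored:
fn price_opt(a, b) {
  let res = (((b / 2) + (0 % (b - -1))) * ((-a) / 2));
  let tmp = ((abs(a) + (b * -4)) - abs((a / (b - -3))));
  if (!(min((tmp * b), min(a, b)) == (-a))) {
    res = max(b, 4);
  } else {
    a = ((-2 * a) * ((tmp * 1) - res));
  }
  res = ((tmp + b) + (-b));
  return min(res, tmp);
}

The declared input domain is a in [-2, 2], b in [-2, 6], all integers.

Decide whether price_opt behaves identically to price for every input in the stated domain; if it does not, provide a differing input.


There is a behavioral-looking edit here, yet the outcome never shifts on this domain; all 45 inputs agree.
verdict: equivalent


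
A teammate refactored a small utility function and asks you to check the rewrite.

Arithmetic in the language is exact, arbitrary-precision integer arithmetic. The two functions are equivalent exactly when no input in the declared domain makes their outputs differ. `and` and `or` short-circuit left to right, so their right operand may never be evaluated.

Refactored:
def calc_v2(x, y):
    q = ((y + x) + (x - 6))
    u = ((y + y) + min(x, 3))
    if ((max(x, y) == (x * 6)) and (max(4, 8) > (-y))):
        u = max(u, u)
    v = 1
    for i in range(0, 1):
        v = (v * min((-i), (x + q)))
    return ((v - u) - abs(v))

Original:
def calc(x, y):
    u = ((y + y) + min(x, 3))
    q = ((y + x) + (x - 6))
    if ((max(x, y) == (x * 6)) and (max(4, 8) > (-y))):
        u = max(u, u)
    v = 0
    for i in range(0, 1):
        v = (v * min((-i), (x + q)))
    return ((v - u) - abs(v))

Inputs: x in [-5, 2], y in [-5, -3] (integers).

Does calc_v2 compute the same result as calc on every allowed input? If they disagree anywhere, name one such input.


The rewrite breaks on x=-5, y=-5, where the results are 15 and -37.
calc: u=-15, then q=-21, then ((max(x, y) == (x * 6)) and (max(4, 8) > (-y))) is false, then v=0, then (i=0), then v=0, then returns 15
calc_v2: q=-21, then u=-15, then ((max(x, y) == (x * 6)) and (max(4, 8) > (-y))) is false, then v=1, then (i=0), then v=-26, then returns -37
verdict: not equivalent; witness: x=-5, y=-5


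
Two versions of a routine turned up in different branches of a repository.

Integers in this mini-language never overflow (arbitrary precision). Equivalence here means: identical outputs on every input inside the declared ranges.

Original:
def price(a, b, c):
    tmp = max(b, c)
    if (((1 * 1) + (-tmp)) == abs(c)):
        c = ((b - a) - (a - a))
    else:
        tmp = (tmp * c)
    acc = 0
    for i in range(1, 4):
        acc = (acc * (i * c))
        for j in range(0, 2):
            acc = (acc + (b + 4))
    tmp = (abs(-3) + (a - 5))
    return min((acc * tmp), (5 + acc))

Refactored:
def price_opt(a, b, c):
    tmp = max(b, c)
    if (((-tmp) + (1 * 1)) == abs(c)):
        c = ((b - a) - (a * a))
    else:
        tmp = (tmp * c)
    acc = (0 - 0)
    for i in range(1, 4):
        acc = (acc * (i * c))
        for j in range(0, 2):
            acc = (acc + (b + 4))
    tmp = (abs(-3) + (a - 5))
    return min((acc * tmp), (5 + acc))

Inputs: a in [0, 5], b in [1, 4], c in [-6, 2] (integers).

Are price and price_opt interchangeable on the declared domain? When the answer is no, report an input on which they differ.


Run the pair on a=1, b=1, c=0.
price: tmp=1, then (((1 * 1) + (-tmp)) == abs(c)) is true, then c=0, then acc=0, then (i=1), then acc=0, then (j=0), then acc=5, then (j=1), then acc=10, then (i=2), then acc=0, then (j=0), then acc=5, then (j=1), then acc=10, then (i=3), then acc=0, then (j=0), then acc=5, then (j=1), then acc=10, then tmp=-1, then returns -10
price_opt: tmp=1, then (((-tmp) + (1 * 1)) == abs(c)) is true, then c=-1, then acc=0, then (i=1), then acc=0, then (j=0), then acc=5, then (j=1), then acc=10, then (i=2), then acc=-20, then (j=0), then acc=-15, then (j=1), then acc=-10, then (i=3), then acc=30, then (j=0), then acc=35, then (j=1), then acc=40, then tmp=-1, then returns -40
-10 vs -40 — the two versions disagree here.
verdict: not equivalent; witness: a=1, b=1, c=0


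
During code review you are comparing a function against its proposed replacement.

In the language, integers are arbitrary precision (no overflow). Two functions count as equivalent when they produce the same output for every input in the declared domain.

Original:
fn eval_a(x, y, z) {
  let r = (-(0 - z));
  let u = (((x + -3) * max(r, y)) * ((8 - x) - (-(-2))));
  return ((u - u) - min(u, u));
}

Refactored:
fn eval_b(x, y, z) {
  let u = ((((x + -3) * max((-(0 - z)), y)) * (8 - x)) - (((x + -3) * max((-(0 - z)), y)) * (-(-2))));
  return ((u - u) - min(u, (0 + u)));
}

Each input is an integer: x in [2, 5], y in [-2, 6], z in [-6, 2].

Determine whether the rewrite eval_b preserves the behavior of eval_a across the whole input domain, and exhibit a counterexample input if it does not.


Comparing the listings, the differences include: arithmetic usage differs, plus constant usage differs, plus min/max/abs usage differs, plus local variable names differ, plus statement counts differ.
As a probe, take x=4, y=-2, z=-6: eval_a runs r = -6; u = -4; return 4; eval_b runs u = -4; return 4; both end at 4.
Every one of the 324 inputs gives matching results.
verdict: equivalent


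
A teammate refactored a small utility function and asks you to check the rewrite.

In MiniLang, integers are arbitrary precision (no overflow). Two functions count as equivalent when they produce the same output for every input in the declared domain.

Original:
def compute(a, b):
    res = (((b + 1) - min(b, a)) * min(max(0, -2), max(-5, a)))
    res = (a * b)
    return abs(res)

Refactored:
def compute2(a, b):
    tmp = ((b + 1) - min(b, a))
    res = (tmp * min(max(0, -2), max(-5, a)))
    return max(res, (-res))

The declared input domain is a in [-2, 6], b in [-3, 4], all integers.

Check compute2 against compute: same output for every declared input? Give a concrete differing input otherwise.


Evaluate both at a=-2, b=-3.
compute: res=-2, then res=6, then returns 6
compute2: tmp=1, then res=-2, then returns 2
6 != 2, so the rewrite changes behavior.
verdict: not equivalent; witness: a=-2, b=-3


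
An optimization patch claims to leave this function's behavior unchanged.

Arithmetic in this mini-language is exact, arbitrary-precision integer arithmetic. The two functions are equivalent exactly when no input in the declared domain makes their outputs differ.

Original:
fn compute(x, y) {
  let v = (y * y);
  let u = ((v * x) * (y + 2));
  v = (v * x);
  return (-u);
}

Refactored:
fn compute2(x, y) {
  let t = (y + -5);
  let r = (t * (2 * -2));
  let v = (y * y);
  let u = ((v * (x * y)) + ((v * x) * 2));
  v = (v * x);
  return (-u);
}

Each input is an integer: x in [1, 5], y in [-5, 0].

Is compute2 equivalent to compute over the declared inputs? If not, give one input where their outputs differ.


The two versions differ — the changes include arithmetic usage differs, and constant usage differs, and local variable names differ, and statement counts differ.
One worked example (x=5, y=-4) — compute: v becomes 16; next u becomes -160; next v becomes 80; next final value 160; compute2: t becomes -9; next r becomes 36; next v becomes 16; next u becomes -160; next v becomes 80; next final value 160; agreement on 160.
Every one of the 30 inputs gives matching results.
verdict: equivalent


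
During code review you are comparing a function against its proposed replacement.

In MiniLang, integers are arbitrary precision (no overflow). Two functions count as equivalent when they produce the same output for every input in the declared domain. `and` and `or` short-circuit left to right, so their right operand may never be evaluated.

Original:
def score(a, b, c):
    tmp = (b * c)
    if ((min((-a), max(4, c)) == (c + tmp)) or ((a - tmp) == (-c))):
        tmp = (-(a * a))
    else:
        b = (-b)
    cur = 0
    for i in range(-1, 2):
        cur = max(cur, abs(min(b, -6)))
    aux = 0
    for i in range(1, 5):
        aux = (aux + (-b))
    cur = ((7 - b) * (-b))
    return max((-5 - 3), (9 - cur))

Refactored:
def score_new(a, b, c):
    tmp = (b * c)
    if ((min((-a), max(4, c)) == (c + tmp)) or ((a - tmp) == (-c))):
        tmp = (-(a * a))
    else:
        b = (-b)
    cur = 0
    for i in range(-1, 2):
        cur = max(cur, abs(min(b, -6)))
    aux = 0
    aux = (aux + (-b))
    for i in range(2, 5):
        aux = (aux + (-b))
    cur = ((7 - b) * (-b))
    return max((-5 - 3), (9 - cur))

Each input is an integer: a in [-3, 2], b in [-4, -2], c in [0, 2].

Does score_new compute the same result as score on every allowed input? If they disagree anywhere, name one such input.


Behavior is preserved: although statement counts differ, arithmetic usage differs, loop structure differs, the outputs never diverge.
Tracing a=1, b=-2, c=1: score: tmp becomes -2; next ((min((-a), max(4, c)) == (c + tmp)) or ((a - tmp) == (-c))) evaluates to true; next tmp becomes -1; next cur becomes 0; next at i=-1:; next cur becomes 6; next at i=0:; next cur becomes 6; next at i=1:; next cur becomes 6; next aux becomes 0; next at i=1:; next aux becomes 2; next at i=2:; next aux becomes 4; next at i=3:; next aux becomes 6; next at i=4:; next aux becomes 8; next cur becomes 18; next final value -8 | score_new: tmp becomes -2; next ((min((-a), max(4, c)) == (c + tmp)) or ((a - tmp) == (-c))) evaluates to true; next tmp becomes -1; next cur becomes 0; next at i=-1:; next cur becomes 6; next at i=0:; next cur becomes 6; next at i=1:; next cur becomes 6; next aux becomes 0; next aux becomes 2; next at i=2:; next aux becomes 4; next at i=3:; next aux becomes 6; next at i=4:; next aux becomes 8; next cur becomes 18; next final value -8 — matching result -8.
Checked all 54 inputs in the declared domain: the outputs agree on every one.
verdict: equivalent
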